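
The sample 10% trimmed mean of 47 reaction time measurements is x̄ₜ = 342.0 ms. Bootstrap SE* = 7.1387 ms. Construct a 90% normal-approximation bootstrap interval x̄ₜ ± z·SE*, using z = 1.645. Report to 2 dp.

Margin = 1.645 × 7.1387 = 11.743
Interval: 342.0 ± 11.743

(330.26, 353.74)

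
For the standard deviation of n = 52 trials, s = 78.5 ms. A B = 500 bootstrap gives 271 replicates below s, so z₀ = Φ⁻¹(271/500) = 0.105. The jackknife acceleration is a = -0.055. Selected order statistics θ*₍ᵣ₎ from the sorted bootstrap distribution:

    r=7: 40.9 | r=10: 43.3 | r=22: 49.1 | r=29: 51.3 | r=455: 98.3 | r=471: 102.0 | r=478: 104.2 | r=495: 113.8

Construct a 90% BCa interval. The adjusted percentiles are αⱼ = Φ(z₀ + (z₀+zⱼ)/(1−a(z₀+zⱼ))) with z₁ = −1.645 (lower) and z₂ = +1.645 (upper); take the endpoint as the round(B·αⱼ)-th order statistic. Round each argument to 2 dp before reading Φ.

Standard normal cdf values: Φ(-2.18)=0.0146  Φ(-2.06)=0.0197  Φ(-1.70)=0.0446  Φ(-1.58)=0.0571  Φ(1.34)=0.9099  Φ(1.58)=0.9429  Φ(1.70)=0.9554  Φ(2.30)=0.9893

Lower: z₀ + z₁ = 0.105 + (-1.645) = -1.540; 1 − a(z₀+z₁) = 1 − (-0.055)(-1.540) = 0.9153; argument = 0.105 + (-1.540)/0.9153 = -1.5775 → -1.58.
α₁ = Φ(-1.58) = 0.0571; rank = round(500 × 0.0571) = 29; θ*₍29₎ = 51.3.
Upper: z₀ + z₂ = 1.750; 1 − a(z₀+z₂) = 1.0962; argument = 1.7014 → 1.70; α₂ = 0.9554; rank = 478; θ*₍478₎ = 104.2.

(51.3, 104.2)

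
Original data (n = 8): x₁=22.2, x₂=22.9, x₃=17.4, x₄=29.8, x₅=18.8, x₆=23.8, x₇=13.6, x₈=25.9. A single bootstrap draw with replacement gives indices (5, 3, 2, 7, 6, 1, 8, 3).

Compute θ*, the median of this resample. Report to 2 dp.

θ* = 20.50

Resample values: 18.8, 17.4, 22.9, 13.6, 23.8, 22.2, 25.9, 17.4.
Sorted: 13.6, 17.4, 17.4, 18.8, 22.2, 22.9, 23.8, 25.9
Median = average of the two middle values = 20.50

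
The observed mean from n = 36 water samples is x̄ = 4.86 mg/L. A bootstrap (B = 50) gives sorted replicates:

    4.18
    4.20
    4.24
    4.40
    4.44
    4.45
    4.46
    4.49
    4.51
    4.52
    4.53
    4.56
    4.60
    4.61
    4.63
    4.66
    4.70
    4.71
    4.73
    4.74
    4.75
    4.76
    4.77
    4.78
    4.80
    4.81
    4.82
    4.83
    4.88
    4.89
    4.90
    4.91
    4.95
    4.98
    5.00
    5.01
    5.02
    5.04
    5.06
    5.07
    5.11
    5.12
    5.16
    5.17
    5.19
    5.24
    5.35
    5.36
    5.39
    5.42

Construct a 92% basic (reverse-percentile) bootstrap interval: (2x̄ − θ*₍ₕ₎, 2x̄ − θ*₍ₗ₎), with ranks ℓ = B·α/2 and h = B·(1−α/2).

(4.36, 5.52)

Percentile endpoints at ranks 2 and 48: θ*₍2₎ = 4.20, θ*₍48₎ = 5.36.
Basic interval reflects these around x̄:
  lower = 2 × 4.86 − 5.36 = 4.36
  upper = 2 × 4.86 − 4.20 = 5.52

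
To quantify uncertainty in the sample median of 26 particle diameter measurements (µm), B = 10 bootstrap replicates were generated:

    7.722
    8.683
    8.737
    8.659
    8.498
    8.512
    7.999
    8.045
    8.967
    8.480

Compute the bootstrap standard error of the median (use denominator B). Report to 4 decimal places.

SE* = 0.3672

Bootstrap SE is the standard deviation of the 10 replicate medians.
Mean of replicates: (7.722 + 8.683 + 8.737 + 8.659 + 8.498 + 8.512 + 7.999 + 8.045 + 8.967 + 8.480) / 10 = 84.30200 / 10 = 8.43020
Sum of squared deviations: (−0.70820)² + (+0.25280)² + (+0.30680)² + (+0.22880)² + (+0.06780)² + (+0.08180)² + (−0.43120)² + (−0.38520)² + (+0.53680)² + (+0.04980)² = 1.34817
Variance = 1.34817 / 10 = 0.13482
SE* = √0.13482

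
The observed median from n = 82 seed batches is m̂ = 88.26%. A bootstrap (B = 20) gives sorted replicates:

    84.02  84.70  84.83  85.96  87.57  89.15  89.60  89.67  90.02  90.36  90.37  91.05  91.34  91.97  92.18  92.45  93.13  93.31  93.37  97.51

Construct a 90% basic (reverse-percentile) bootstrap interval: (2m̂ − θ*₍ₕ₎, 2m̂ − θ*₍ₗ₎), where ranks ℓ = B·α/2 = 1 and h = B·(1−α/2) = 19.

Percentile endpoints at ranks 1 and 19: θ*₍1₎ = 84.02, θ*₍19₎ = 93.37.
Basic interval reflects these around m̂:
  lower = 2 × 88.26 − 93.37 = 83.15
  upper = 2 × 88.26 − 84.02 = 92.50

(83.15, 92.50)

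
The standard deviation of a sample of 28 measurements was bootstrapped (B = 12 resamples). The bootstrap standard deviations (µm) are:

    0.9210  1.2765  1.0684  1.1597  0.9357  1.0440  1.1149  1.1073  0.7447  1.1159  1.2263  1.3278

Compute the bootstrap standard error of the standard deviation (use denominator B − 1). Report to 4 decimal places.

SE* = 0.1625

Bootstrap SE is the standard deviation of the 12 replicate standard deviations.
Mean of replicates: (0.9210 + 1.2765 + 1.0684 + 1.1597 + 0.9357 + 1.0440 + 1.1149 + 1.1073 + 0.7447 + 1.1159 + 1.2263 + 1.3278) / 12 = 13.04220 / 12 = 1.08685
Sum of squared deviations: (−0.16585)² + (+0.18965)² + (−0.01845)² + (+0.07285)² + (−0.15115)² + (−0.04285)² + (+0.02805)² + (+0.02045)² + (−0.34215)² + (+0.02905)² + (+0.13945)² + (+0.24095)² = 0.29042
Variance = 0.29042 / 11 = 0.02640
SE* = √0.02640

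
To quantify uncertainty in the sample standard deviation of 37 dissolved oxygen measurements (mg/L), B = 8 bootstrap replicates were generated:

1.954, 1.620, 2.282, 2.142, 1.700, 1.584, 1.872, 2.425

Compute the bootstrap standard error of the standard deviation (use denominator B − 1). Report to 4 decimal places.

SE* = 0.3126

Bootstrap SE is the standard deviation of the 8 replicate standard deviations.
Mean of replicates: (1.954 + 1.620 + 2.282 + 2.142 + 1.700 + 1.584 + 1.872 + 2.425) / 8 = 15.57900 / 8 = 1.94738
Sum of squared deviations: (+0.00662)² + (−0.32737)² + (+0.33462)² + (+0.19462)² + (−0.24738)² + (−0.36338)² + (−0.07537)² + (+0.47762)² = 0.68411
Variance = 0.68411 / 7 = 0.09773
SE* = √0.09773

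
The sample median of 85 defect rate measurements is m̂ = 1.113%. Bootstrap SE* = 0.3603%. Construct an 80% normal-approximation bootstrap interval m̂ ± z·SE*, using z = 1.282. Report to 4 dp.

Margin = 1.282 × 0.3603 = 0.46190
Interval: 1.113 ± 0.46190

(0.6511, 1.5749)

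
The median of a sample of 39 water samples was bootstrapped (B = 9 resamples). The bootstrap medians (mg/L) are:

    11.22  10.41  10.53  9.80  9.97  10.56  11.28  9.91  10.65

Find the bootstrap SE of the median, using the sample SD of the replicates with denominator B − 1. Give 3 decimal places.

SE* = 0.534

Bootstrap SE is the standard deviation of the 9 replicate medians.
Mean of replicates: (11.22 + 10.41 + 10.53 + 9.80 + 9.97 + 10.56 + 11.28 + 9.91 + 10.65) / 9 = 94.3300 / 9 = 10.4811
Sum of squared deviations: (+0.7389)² + (−0.0711)² + (+0.0489)² + (−0.6811)² + (−0.5111)² + (+0.0789)² + (+0.7989)² + (−0.5711)² + (+0.1689)² = 2.2777
Variance = 2.2777 / 8 = 0.2847
SE* = √0.2847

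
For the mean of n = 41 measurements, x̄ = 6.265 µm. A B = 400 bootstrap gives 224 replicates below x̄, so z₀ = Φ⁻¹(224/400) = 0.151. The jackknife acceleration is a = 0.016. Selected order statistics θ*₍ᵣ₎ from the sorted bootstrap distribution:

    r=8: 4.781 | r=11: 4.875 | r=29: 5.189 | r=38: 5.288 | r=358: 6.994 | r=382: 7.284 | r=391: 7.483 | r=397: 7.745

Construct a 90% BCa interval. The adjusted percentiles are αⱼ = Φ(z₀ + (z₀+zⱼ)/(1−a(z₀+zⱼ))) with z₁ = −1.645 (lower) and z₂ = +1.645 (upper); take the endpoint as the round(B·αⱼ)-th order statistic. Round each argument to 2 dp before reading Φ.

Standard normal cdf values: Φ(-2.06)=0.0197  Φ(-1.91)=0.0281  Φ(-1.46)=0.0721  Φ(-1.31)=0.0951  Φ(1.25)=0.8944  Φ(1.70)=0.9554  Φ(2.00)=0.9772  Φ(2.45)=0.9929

(5.288, 7.483)

Lower: z₀ + z₁ = 0.151 + (-1.645) = -1.494; 1 − a(z₀+z₁) = 1 − (0.016)(-1.494) = 1.0239; argument = 0.151 + (-1.494)/1.0239 = -1.3081 → -1.31.
α₁ = Φ(-1.31) = 0.0951; rank = round(400 × 0.0951) = 38; θ*₍38₎ = 5.288.
Upper: z₀ + z₂ = 1.796; 1 − a(z₀+z₂) = 0.9713; argument = 2.0001 → 2.00; α₂ = 0.9772; rank = 391; θ*₍391₎ = 7.483.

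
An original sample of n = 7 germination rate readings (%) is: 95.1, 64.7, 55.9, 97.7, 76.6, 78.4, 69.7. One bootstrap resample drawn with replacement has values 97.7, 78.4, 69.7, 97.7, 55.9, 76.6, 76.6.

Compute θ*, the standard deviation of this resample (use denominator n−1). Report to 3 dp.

θ* = 14.896

Mean = 78.9429; sum of squared deviations = 1331.3371
s² = 1331.3371 / 6 = 221.8895
s = √221.8895 = 14.896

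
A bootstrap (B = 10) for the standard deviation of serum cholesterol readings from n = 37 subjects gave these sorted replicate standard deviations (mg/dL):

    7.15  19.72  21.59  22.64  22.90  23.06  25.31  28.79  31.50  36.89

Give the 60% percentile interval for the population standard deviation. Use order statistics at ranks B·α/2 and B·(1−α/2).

α = 0.40; lower rank = 10 × 0.200 = 2; upper rank = 10 × 0.800 = 8.
The 2nd smallest replicate is 19.72; the 8th is 28.79.

(19.72, 28.79)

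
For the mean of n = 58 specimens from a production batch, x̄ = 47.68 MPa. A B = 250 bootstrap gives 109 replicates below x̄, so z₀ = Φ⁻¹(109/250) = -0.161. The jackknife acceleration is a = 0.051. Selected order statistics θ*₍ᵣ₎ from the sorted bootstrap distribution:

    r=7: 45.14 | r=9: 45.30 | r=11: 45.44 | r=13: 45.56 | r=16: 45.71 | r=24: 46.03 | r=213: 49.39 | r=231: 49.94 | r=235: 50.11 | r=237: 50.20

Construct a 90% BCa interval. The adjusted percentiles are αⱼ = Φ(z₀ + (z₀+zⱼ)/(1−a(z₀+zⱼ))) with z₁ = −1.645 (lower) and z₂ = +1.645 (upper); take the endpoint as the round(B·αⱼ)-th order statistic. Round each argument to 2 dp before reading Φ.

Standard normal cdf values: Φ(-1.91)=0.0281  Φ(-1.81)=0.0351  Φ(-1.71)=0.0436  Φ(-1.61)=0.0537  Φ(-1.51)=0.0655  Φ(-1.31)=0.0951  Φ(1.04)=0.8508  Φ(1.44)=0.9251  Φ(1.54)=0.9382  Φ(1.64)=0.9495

(45.30, 49.94)

Lower: z₀ + z₁ = -0.161 + (-1.645) = -1.806; 1 − a(z₀+z₁) = 1 − (0.051)(-1.806) = 1.0921; argument = -0.161 + (-1.806)/1.0921 = -1.8147 → -1.81.
α₁ = Φ(-1.81) = 0.0351; rank = round(250 × 0.0351) = 9; θ*₍9₎ = 45.30.
Upper: z₀ + z₂ = 1.484; 1 − a(z₀+z₂) = 0.9243; argument = 1.4445 → 1.44; α₂ = 0.9251; rank = 231; θ*₍231₎ = 49.94.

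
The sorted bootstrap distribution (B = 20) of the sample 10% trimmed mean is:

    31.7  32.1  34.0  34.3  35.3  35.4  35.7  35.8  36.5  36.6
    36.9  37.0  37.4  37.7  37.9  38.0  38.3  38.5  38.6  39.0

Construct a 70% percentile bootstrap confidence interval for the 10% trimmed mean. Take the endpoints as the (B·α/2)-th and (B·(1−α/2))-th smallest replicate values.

(34.0, 38.3)

α = 0.30; lower rank = 20 × 0.150 = 3; upper rank = 20 × 0.850 = 17.
The 3rd smallest replicate is 34.0; the 17th is 38.3.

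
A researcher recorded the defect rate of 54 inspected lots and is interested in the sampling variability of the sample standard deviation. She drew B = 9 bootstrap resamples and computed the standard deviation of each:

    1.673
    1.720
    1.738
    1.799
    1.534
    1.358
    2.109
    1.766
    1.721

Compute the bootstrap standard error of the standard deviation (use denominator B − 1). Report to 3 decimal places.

SE* = 0.202

Bootstrap SE is the standard deviation of the 9 replicate standard deviations.
Mean of replicates: (1.673 + 1.720 + 1.738 + 1.799 + 1.534 + 1.358 + 2.109 + 1.766 + 1.721) / 9 = 15.4180 / 9 = 1.7131
Sum of squared deviations: (−0.0401)² + (+0.0069)² + (+0.0249)² + (+0.0859)² + (−0.1791)² + (−0.3551)² + (+0.3959)² + (+0.0529)² + (+0.0079)² = 0.3274
Variance = 0.3274 / 8 = 0.0409
SE* = √0.0409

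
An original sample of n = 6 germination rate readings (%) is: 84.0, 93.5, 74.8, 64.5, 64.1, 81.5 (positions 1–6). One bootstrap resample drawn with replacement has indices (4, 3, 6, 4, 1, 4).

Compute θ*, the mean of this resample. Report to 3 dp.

θ* = 72.300

Resample values: 64.5, 74.8, 81.5, 64.5, 84.0, 64.5.
Mean = (64.5 + 74.8 + 81.5 + 64.5 + 84.0 + 64.5) / 6 = 433.80 / 6 = 72.300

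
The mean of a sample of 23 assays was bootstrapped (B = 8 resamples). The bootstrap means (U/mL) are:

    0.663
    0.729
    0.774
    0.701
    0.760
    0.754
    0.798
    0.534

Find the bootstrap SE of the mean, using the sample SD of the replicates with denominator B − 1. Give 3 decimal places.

Bootstrap SE is the standard deviation of the 8 replicate means.
Mean of replicates: (0.663 + 0.729 + 0.774 + 0.701 + 0.760 + 0.754 + 0.798 + 0.534) / 8 = 5.7130 / 8 = 0.7141
Sum of squared deviations: (−0.0511)² + (+0.0149)² + (+0.0599)² + (−0.0131)² + (+0.0459)² + (+0.0399)² + (+0.0839)² + (−0.1801)² = 0.0498
Variance = 0.0498 / 7 = 0.0071
SE* = √0.0071

SE* = 0.084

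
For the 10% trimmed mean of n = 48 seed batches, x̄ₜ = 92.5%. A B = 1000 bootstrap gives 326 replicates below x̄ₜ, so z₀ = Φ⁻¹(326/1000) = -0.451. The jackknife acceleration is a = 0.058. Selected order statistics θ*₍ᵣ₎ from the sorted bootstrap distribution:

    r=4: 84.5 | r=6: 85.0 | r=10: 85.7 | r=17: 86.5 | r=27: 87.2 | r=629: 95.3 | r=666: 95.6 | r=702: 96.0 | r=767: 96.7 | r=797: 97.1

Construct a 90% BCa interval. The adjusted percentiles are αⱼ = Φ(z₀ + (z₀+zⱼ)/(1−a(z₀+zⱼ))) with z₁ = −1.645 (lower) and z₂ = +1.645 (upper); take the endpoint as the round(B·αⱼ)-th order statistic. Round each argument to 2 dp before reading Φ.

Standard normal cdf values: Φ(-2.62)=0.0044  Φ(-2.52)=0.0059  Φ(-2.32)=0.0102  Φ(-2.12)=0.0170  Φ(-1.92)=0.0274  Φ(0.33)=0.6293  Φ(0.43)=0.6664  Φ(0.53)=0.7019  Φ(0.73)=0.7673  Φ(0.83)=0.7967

(85.7, 97.1)

Lower: z₀ + z₁ = -0.451 + (-1.645) = -2.096; 1 − a(z₀+z₁) = 1 − (0.058)(-2.096) = 1.1216; argument = -0.451 + (-2.096)/1.1216 = -2.3198 → -2.32.
α₁ = Φ(-2.32) = 0.0102; rank = round(1000 × 0.0102) = 10; θ*₍10₎ = 85.7.
Upper: z₀ + z₂ = 1.194; 1 − a(z₀+z₂) = 0.9307; argument = 0.8318 → 0.83; α₂ = 0.7967; rank = 797; θ*₍797₎ = 97.1.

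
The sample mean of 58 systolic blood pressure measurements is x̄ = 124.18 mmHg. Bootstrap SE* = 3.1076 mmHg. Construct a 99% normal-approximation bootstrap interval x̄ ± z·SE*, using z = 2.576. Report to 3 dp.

Margin = 2.576 × 3.1076 = 8.0052
Interval: 124.18 ± 8.0052

(116.175, 132.185)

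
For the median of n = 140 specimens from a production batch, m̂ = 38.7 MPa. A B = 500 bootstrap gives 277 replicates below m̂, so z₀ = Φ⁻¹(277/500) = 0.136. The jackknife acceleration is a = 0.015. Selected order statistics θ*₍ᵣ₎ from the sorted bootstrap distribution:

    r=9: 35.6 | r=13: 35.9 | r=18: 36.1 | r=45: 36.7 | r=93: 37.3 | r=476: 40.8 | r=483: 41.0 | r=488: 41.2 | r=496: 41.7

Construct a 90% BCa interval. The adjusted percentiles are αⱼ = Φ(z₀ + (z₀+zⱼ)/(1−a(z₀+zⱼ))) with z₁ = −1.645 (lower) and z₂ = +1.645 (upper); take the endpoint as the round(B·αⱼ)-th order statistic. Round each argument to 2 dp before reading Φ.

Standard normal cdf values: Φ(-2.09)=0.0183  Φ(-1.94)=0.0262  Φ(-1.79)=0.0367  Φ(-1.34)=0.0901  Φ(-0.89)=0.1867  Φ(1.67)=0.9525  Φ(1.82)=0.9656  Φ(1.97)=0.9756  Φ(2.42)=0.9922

(36.7, 41.2)

Lower: z₀ + z₁ = 0.136 + (-1.645) = -1.509; 1 − a(z₀+z₁) = 1 − (0.015)(-1.509) = 1.0226; argument = 0.136 + (-1.509)/1.0226 = -1.3396 → -1.34.
α₁ = Φ(-1.34) = 0.0901; rank = round(500 × 0.0901) = 45; θ*₍45₎ = 36.7.
Upper: z₀ + z₂ = 1.781; 1 − a(z₀+z₂) = 0.9733; argument = 1.9659 → 1.97; α₂ = 0.9756; rank = 488; θ*₍488₎ = 41.2.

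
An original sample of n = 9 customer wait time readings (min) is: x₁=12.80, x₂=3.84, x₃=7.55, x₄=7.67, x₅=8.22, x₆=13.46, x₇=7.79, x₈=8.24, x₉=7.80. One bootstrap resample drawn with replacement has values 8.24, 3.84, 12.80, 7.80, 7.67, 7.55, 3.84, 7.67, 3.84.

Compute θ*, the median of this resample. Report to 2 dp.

Sorted: 3.84, 3.84, 3.84, 7.55, 7.67, 7.67, 7.80, 8.24, 12.80
Median = middle value = 7.67

θ* = 7.67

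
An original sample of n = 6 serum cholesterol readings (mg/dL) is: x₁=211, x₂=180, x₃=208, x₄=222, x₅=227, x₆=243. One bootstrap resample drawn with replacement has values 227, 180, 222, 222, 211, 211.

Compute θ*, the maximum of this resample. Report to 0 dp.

θ* = 227

Maximum = 227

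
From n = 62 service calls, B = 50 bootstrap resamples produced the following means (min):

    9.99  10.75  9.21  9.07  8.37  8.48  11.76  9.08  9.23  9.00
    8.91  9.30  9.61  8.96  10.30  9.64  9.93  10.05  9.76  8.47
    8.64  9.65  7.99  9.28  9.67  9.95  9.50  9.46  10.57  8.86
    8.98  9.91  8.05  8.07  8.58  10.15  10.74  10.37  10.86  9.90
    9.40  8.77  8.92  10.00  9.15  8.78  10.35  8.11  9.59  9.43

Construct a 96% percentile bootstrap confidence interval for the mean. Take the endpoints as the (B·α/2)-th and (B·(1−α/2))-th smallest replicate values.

(7.99, 10.86)

Sorted replicates: 7.99, 8.05, 8.07, 8.11, 8.37, 8.47, 8.48, 8.58, 8.64, 8.77, 8.78, 8.86, 8.91, 8.92, 8.96, 8.98, 9.00, 9.07, 9.08, 9.15, 9.21, 9.23, 9.28, 9.30, 9.40, 9.43, 9.46, 9.50, 9.59, 9.61, 9.64, 9.65, 9.67, 9.76, 9.90, 9.91, 9.93, 9.95, 9.99, 10.00, 10.05, 10.15, 10.30, 10.35, 10.37, 10.57, 10.74, 10.75, 10.86, 11.76
α = 0.04; lower rank = 50 × 0.020 = 1; upper rank = 50 × 0.980 = 49.
The 1st smallest replicate is 7.99; the 49th is 10.86.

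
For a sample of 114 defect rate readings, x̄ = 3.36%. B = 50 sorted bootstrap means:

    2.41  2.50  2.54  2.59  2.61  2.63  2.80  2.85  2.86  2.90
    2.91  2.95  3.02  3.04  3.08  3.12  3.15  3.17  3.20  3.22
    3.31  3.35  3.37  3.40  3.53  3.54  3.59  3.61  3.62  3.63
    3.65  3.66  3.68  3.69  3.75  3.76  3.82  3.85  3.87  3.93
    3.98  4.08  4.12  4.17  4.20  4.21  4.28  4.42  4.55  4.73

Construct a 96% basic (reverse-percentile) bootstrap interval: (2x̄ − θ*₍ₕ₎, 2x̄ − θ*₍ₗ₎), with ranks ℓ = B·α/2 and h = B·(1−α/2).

(2.17, 4.31)

Percentile endpoints at ranks 1 and 49: θ*₍1₎ = 2.41, θ*₍49₎ = 4.55.
Basic interval reflects these around x̄:
  lower = 2 × 3.36 − 4.55 = 2.17
  upper = 2 × 3.36 − 2.41 = 4.31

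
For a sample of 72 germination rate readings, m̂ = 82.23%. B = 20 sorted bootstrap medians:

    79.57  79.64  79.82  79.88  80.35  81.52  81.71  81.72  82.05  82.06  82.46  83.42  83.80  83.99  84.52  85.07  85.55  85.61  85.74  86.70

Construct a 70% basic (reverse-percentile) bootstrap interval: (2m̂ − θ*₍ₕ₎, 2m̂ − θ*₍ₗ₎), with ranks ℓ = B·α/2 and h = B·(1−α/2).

(78.91, 84.64)

Percentile endpoints at ranks 3 and 17: θ*₍3₎ = 79.82, θ*₍17₎ = 85.55.
Basic interval reflects these around m̂:
  lower = 2 × 82.23 − 85.55 = 78.91
  upper = 2 × 82.23 − 79.82 = 84.64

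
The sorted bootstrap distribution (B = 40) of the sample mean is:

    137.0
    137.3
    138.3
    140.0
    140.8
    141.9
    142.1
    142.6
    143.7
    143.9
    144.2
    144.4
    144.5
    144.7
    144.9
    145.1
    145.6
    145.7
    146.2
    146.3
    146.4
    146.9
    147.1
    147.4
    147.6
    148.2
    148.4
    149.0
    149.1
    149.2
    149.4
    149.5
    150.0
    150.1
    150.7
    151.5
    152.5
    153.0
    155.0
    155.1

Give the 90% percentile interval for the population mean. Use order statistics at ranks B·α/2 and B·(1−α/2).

α = 0.10; lower rank = 40 × 0.050 = 2; upper rank = 40 × 0.950 = 38.
The 2nd smallest replicate is 137.3; the 38th is 153.0.

(137.3, 153.0)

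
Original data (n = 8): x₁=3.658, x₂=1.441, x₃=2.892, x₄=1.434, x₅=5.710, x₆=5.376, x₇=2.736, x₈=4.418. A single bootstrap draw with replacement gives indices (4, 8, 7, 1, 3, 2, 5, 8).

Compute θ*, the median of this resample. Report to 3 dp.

θ* = 3.275

Resample values: 1.434, 4.418, 2.736, 3.658, 2.892, 1.441, 5.710, 4.418.
Sorted: 1.434, 1.441, 2.736, 2.892, 3.658, 4.418, 4.418, 5.710
Median = average of the two middle values = 3.275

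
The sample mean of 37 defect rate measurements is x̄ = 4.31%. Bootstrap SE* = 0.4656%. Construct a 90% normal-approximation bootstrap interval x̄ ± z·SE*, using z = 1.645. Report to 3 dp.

(3.544, 5.076)

Margin = 1.645 × 0.4656 = 0.7659
Interval: 4.31 ± 0.7659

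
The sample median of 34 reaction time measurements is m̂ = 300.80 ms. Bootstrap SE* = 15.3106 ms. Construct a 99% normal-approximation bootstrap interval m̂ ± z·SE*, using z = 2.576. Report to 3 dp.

Margin = 2.576 × 15.3106 = 39.4401
Interval: 300.80 ± 39.4401

(261.360, 340.240)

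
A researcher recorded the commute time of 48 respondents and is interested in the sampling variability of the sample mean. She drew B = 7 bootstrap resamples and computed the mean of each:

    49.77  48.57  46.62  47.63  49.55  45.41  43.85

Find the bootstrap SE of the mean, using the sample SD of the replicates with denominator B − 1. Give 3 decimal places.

SE* = 2.191

Bootstrap SE is the standard deviation of the 7 replicate means.
Mean of replicates: (49.77 + 48.57 + 46.62 + 47.63 + 49.55 + 45.41 + 43.85) / 7 = 331.4000 / 7 = 47.3429
Sum of squared deviations: (+2.4271)² + (+1.2271)² + (−0.7229)² + (+0.2871)² + (+2.2071)² + (−1.9329)² + (−3.4929)² = 28.8093
Variance = 28.8093 / 6 = 4.8016
SE* = √4.8016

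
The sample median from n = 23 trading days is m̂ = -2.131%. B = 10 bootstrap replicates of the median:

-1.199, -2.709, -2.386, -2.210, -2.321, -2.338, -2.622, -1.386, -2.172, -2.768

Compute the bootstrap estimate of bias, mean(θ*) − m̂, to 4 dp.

bias = −0.0801

mean(θ*) = ((-1.199) + (-2.709) + (-2.386) + (-2.210) + (-2.321) + (-2.338) + (-2.622) + (-1.386) + (-2.172) + (-2.768)) / 10 = -2.21110
bias = -2.21110 − -2.131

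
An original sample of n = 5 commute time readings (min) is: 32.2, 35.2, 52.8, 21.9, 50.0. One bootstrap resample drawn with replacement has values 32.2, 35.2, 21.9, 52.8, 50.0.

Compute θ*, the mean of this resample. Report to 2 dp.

Mean = (32.2 + 35.2 + 21.9 + 52.8 + 50.0) / 5 = 192.10 / 5 = 38.42

θ* = 38.42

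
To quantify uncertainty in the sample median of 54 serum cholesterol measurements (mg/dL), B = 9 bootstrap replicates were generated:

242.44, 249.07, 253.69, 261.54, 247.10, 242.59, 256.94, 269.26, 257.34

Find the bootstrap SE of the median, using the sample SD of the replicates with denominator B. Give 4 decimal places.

SE* = 8.4414

Bootstrap SE is the standard deviation of the 9 replicate medians.
Mean of replicates: (242.44 + 249.07 + 253.69 + 261.54 + 247.10 + 242.59 + 256.94 + 269.26 + 257.34) / 9 = 2279.97000 / 9 = 253.33000
Sum of squared deviations: (−10.89000)² + (−4.26000)² + (+0.36000)² + (+8.21000)² + (−6.23000)² + (−10.74000)² + (+3.61000)² + (+15.93000)² + (+4.01000)² = 641.31100
Variance = 641.31100 / 9 = 71.25678
SE* = √71.25678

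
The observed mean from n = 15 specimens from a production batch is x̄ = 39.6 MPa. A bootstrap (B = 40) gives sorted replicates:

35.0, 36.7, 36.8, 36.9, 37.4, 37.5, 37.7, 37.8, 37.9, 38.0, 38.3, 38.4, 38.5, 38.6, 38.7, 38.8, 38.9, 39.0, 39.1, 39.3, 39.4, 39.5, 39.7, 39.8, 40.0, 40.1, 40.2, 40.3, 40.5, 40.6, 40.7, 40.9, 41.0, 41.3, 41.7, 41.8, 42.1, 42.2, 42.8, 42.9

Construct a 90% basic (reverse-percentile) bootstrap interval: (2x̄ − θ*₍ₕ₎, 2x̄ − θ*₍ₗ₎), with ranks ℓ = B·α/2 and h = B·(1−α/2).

Percentile endpoints at ranks 2 and 38: θ*₍2₎ = 36.7, θ*₍38₎ = 42.2.
Basic interval reflects these around x̄:
  lower = 2 × 39.6 − 42.2 = 37.0
  upper = 2 × 39.6 − 36.7 = 42.5

(37.0, 42.5)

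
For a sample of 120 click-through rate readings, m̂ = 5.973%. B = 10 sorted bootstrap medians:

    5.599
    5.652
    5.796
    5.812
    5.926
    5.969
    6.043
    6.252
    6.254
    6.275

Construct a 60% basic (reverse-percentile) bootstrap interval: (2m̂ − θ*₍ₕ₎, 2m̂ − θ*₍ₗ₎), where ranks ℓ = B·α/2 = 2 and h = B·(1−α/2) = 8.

(5.694, 6.294)

Percentile endpoints at ranks 2 and 8: θ*₍2₎ = 5.652, θ*₍8₎ = 6.252.
Basic interval reflects these around m̂:
  lower = 2 × 5.973 − 6.252 = 5.694
  upper = 2 × 5.973 − 5.652 = 6.294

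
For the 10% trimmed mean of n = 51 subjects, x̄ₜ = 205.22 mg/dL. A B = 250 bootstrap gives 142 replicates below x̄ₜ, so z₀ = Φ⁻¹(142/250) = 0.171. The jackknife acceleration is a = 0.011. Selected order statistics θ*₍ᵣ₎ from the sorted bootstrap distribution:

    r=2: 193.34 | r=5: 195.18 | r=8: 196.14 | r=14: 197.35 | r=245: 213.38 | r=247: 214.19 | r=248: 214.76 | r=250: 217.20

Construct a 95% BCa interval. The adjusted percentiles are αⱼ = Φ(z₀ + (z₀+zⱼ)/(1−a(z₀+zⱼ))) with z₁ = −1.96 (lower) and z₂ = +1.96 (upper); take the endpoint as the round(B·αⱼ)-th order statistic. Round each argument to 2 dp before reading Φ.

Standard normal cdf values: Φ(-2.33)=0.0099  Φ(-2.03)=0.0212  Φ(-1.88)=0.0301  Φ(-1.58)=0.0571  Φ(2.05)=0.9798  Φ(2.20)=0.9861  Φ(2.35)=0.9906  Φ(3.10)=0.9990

Lower: z₀ + z₁ = 0.171 + (-1.960) = -1.789; 1 − a(z₀+z₁) = 1 − (0.011)(-1.789) = 1.0197; argument = 0.171 + (-1.789)/1.0197 = -1.5835 → -1.58.
α₁ = Φ(-1.58) = 0.0571; rank = round(250 × 0.0571) = 14; θ*₍14₎ = 197.35.
Upper: z₀ + z₂ = 2.131; 1 − a(z₀+z₂) = 0.9766; argument = 2.3532 → 2.35; α₂ = 0.9906; rank = 248; θ*₍248₎ = 214.76.

(197.35, 214.76)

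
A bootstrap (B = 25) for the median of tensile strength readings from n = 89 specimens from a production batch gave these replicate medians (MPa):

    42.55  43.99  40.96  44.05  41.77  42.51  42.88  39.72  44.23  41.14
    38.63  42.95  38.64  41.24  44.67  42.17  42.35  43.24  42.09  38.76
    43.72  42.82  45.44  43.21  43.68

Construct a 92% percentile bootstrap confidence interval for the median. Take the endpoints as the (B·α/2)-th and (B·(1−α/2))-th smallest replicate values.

(38.63, 44.67)

Sorted replicates: 38.63, 38.64, 38.76, 39.72, 40.96, 41.14, 41.24, 41.77, 42.09, 42.17, 42.35, 42.51, 42.55, 42.82, 42.88, 42.95, 43.21, 43.24, 43.68, 43.72, 43.99, 44.05, 44.23, 44.67, 45.44
α = 0.08; lower rank = 25 × 0.040 = 1; upper rank = 25 × 0.960 = 24.
The 1st smallest replicate is 38.63; the 24th is 44.67.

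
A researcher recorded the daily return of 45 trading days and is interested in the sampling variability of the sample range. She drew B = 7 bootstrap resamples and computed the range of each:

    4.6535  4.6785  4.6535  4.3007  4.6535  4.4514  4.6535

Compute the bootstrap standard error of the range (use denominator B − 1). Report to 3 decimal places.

Bootstrap SE is the standard deviation of the 7 replicate ranges.
Mean of replicates: (4.6535 + 4.6785 + 4.6535 + 4.3007 + 4.6535 + 4.4514 + 4.6535) / 7 = 32.04460 / 7 = 4.57780
Sum of squared deviations: (+0.07570)² + (+0.10070)² + (+0.07570)² + (−0.27710)² + (+0.07570)² + (−0.12640)² + (+0.07570)² = 0.12582
Variance = 0.12582 / 6 = 0.02097
SE* = √0.02097

SE* = 0.145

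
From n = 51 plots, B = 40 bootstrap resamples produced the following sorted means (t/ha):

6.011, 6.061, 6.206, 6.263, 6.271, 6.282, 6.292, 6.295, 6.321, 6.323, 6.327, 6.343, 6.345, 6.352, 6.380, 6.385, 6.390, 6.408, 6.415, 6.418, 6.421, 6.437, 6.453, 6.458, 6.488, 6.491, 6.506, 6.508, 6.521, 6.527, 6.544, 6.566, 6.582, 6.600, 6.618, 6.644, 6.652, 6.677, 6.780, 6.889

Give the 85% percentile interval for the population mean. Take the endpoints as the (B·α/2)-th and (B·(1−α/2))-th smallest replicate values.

(6.206, 6.652)

α = 0.15; lower rank = 40 × 0.075 = 3; upper rank = 40 × 0.925 = 37.
The 3rd smallest replicate is 6.206; the 37th is 6.652.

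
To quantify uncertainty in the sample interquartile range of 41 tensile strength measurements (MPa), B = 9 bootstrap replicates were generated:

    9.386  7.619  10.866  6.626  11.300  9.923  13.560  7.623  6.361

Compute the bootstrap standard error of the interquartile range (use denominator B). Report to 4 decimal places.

Bootstrap SE is the standard deviation of the 9 replicate interquartile ranges.
Mean of replicates: (9.386 + 7.619 + 10.866 + 6.626 + 11.300 + 9.923 + 13.560 + 7.623 + 6.361) / 9 = 83.26400 / 9 = 9.25156
Sum of squared deviations: (+0.13444)² + (−1.63256)² + (+1.61444)² + (−2.62556)² + (+2.04844)² + (+0.67144)² + (+4.30844)² + (−1.62856)² + (−2.89056)² = 46.40045
Variance = 46.40045 / 9 = 5.15561
SE* = √5.15561

SE* = 2.2706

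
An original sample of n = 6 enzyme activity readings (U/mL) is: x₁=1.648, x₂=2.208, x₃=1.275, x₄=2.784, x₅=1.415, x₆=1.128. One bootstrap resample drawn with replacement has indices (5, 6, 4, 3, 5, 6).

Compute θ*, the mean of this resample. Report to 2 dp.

θ* = 1.52

Resample values: 1.415, 1.128, 2.784, 1.275, 1.415, 1.128.
Mean = (1.415 + 1.128 + 2.784 + 1.275 + 1.415 + 1.128) / 6 = 9.1450 / 6 = 1.52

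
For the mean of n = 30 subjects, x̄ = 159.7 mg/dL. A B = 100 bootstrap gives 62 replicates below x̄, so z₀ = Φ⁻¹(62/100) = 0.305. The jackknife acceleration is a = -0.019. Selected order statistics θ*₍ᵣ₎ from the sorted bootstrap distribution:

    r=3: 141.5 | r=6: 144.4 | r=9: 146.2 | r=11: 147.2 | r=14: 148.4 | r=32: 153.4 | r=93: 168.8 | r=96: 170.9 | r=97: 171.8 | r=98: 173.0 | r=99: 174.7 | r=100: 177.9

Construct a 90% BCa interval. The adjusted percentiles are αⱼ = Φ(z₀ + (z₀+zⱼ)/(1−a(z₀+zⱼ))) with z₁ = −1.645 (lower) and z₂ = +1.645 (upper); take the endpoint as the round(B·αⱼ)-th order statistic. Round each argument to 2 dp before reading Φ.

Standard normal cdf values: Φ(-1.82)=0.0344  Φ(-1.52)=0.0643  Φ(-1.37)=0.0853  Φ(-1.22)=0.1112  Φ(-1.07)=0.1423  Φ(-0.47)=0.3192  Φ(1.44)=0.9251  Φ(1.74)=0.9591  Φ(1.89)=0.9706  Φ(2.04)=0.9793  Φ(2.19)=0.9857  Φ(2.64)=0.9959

Lower: z₀ + z₁ = 0.305 + (-1.645) = -1.340; 1 − a(z₀+z₁) = 1 − (-0.019)(-1.340) = 0.9745; argument = 0.305 + (-1.340)/0.9745 = -1.0700 → -1.07.
α₁ = Φ(-1.07) = 0.1423; rank = round(100 × 0.1423) = 14; θ*₍14₎ = 148.4.
Upper: z₀ + z₂ = 1.950; 1 − a(z₀+z₂) = 1.0371; argument = 2.1853 → 2.19; α₂ = 0.9857; rank = 99; θ*₍99₎ = 174.7.

(148.4, 174.7)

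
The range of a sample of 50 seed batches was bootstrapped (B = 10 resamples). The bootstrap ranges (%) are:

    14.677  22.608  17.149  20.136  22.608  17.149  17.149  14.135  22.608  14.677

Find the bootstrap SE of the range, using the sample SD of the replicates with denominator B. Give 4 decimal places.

Bootstrap SE is the standard deviation of the 10 replicate ranges.
Mean of replicates: (14.677 + 22.608 + 17.149 + 20.136 + 22.608 + 17.149 + 17.149 + 14.135 + 22.608 + 14.677) / 10 = 182.89600 / 10 = 18.28960
Sum of squared deviations: (−3.61260)² + (+4.31840)² + (−1.14060)² + (+1.84640)² + (+4.31840)² + (−1.14060)² + (−1.14060)² + (−4.15460)² + (+4.31840)² + (−3.61260)² = 106.62029
Variance = 106.62029 / 10 = 10.66203
SE* = √10.66203

SE* = 3.2653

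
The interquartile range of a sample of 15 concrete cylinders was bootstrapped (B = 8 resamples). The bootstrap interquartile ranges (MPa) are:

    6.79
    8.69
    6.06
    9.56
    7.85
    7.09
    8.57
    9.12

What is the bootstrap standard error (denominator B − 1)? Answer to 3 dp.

Bootstrap SE is the standard deviation of the 8 replicate interquartile ranges.
Mean of replicates: (6.79 + 8.69 + 6.06 + 9.56 + 7.85 + 7.09 + 8.57 + 9.12) / 8 = 63.7300 / 8 = 7.9662
Sum of squared deviations: (−1.1762)² + (+0.7237)² + (−1.9062)² + (+1.5938)² + (−0.1162)² + (−0.8762)² + (+0.6038)² + (+1.1537)² = 10.5582
Variance = 10.5582 / 7 = 1.5083
SE* = √1.5083

SE* = 1.228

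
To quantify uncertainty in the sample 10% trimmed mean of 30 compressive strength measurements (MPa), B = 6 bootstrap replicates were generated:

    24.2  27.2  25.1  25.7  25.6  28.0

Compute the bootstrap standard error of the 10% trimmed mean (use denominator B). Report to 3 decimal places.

Bootstrap SE is the standard deviation of the 6 replicate 10% trimmed means.
Mean of replicates: (24.2 + 27.2 + 25.1 + 25.7 + 25.6 + 28.0) / 6 = 155.8000 / 6 = 25.9667
Sum of squared deviations: (−1.7667)² + (+1.2333)² + (−0.8667)² + (−0.2667)² + (−0.3667)² + (+2.0333)² = 9.7333
Variance = 9.7333 / 6 = 1.6222
SE* = √1.6222

SE* = 1.274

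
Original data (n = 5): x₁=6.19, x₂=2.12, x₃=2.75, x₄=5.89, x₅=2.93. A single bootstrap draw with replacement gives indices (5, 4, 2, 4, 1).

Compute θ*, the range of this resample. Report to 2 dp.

θ* = 4.07

Resample values: 2.93, 5.89, 2.12, 5.89, 6.19.
Range = 6.19 − 2.12 = 4.07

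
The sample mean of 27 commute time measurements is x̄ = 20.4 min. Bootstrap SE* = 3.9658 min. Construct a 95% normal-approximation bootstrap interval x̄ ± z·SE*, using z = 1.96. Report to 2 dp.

Margin = 1.96 × 3.9658 = 7.773
Interval: 20.4 ± 7.773

(12.63, 28.17)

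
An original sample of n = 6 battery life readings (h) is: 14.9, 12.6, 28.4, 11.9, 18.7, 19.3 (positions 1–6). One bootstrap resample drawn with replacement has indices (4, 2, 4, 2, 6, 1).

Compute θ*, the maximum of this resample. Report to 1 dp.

θ* = 19.3

Resample values: 11.9, 12.6, 11.9, 12.6, 19.3, 14.9.
Maximum = 19.3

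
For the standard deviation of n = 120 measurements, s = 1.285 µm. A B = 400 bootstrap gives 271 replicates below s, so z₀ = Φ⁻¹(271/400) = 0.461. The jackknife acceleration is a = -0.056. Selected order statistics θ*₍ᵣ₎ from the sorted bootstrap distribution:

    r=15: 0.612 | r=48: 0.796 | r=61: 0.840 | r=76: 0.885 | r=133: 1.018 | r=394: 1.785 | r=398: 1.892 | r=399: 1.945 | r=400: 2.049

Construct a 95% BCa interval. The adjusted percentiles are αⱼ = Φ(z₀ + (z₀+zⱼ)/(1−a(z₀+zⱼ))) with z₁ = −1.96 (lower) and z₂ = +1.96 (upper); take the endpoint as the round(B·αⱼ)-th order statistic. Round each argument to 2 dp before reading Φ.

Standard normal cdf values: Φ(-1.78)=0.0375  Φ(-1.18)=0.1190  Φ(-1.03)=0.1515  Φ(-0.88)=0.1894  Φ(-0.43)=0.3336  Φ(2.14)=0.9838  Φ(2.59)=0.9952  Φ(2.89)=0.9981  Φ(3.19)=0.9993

(0.796, 1.892)

Lower: z₀ + z₁ = 0.461 + (-1.960) = -1.499; 1 − a(z₀+z₁) = 1 − (-0.056)(-1.499) = 0.9161; argument = 0.461 + (-1.499)/0.9161 = -1.1754 → -1.18.
α₁ = Φ(-1.18) = 0.1190; rank = round(400 × 0.1190) = 48; θ*₍48₎ = 0.796.
Upper: z₀ + z₂ = 2.421; 1 − a(z₀+z₂) = 1.1356; argument = 2.5930 → 2.59; α₂ = 0.9952; rank = 398; θ*₍398₎ = 1.892.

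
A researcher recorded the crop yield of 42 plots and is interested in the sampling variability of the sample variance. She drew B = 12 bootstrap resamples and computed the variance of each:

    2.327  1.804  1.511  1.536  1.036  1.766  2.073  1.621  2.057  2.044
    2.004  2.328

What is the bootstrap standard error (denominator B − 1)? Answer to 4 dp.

Bootstrap SE is the standard deviation of the 12 replicate variances.
Mean of replicates: (2.327 + 1.804 + 1.511 + 1.536 + 1.036 + 1.766 + 2.073 + 1.621 + 2.057 + 2.044 + 2.004 + 2.328) / 12 = 22.10700 / 12 = 1.84225
Sum of squared deviations: (+0.48475)² + (−0.03825)² + (−0.33125)² + (−0.30625)² + (−0.80625)² + (−0.07625)² + (+0.23075)² + (−0.22125)² + (+0.21475)² + (+0.20175)² + (+0.16175)² + (+0.48575)² = 1.54695
Variance = 1.54695 / 11 = 0.14063
SE* = √0.14063

SE* = 0.3750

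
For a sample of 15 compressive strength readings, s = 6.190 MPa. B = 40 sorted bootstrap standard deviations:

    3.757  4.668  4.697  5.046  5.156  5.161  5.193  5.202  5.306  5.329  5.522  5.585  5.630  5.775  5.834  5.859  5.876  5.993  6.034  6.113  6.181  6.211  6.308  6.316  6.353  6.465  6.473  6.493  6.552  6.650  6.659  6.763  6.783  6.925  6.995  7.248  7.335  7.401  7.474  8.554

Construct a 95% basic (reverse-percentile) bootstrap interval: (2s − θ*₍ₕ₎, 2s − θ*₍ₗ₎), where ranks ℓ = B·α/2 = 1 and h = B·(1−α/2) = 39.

(4.906, 8.623)

Percentile endpoints at ranks 1 and 39: θ*₍1₎ = 3.757, θ*₍39₎ = 7.474.
Basic interval reflects these around s:
  lower = 2 × 6.190 − 7.474 = 4.906
  upper = 2 × 6.190 − 3.757 = 8.623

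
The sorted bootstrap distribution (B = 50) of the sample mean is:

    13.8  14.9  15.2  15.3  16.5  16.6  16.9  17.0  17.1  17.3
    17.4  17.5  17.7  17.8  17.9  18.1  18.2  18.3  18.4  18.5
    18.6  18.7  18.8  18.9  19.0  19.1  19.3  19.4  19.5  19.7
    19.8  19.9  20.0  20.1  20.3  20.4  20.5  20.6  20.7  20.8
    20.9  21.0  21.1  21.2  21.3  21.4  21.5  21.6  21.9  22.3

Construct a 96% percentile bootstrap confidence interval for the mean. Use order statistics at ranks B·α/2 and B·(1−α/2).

(13.8, 21.9)

α = 0.04; lower rank = 50 × 0.020 = 1; upper rank = 50 × 0.980 = 49.
The 1st smallest replicate is 13.8; the 49th is 21.9.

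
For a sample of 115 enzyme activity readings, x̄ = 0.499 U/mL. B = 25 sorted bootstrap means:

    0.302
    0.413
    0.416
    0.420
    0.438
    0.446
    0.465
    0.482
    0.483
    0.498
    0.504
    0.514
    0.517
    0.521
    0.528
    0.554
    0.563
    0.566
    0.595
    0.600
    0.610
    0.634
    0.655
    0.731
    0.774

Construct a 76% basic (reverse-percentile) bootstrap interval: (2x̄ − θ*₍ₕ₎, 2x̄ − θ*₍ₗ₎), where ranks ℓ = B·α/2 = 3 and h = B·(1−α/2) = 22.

Percentile endpoints at ranks 3 and 22: θ*₍3₎ = 0.416, θ*₍22₎ = 0.634.
Basic interval reflects these around x̄:
  lower = 2 × 0.499 − 0.634 = 0.364
  upper = 2 × 0.499 − 0.416 = 0.582

(0.364, 0.582)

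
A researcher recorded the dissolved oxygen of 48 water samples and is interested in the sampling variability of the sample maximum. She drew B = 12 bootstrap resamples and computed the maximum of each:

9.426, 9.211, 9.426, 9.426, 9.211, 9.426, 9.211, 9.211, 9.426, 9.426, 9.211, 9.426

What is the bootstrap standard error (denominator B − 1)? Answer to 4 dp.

SE* = 0.1107

Bootstrap SE is the standard deviation of the 12 replicate maximums.
Mean of replicates: (9.426 + 9.211 + 9.426 + 9.426 + 9.211 + 9.426 + 9.211 + 9.211 + 9.426 + 9.426 + 9.211 + 9.426) / 12 = 112.03700 / 12 = 9.33642
Sum of squared deviations: (+0.08958)² + (−0.12542)² + (+0.08958)² + (+0.08958)² + (−0.12542)² + (+0.08958)² + (−0.12542)² + (−0.12542)² + (+0.08958)² + (+0.08958)² + (−0.12542)² + (+0.08958)² = 0.13482
Variance = 0.13482 / 11 = 0.01226
SE* = √0.01226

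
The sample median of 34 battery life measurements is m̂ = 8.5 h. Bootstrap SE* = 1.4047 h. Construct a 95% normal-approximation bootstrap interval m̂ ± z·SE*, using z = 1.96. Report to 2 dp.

(5.75, 11.25)

Margin = 1.96 × 1.4047 = 2.753
Interval: 8.5 ± 2.753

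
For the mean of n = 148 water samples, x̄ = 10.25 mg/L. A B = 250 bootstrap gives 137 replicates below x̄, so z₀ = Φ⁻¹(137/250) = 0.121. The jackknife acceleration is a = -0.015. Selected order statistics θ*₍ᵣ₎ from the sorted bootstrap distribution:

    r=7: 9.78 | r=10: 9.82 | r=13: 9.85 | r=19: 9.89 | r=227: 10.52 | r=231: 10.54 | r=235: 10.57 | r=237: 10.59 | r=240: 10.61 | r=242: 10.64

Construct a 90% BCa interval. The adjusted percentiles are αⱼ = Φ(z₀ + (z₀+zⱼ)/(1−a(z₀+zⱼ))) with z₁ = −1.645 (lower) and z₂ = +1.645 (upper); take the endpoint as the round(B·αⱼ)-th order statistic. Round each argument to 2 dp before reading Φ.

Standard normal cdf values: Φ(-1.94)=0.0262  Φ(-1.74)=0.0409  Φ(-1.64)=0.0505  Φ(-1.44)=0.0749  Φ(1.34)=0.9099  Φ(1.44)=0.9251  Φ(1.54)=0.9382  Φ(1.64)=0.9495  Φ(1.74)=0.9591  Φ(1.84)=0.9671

(9.89, 10.64)

Lower: z₀ + z₁ = 0.121 + (-1.645) = -1.524; 1 − a(z₀+z₁) = 1 − (-0.015)(-1.524) = 0.9771; argument = 0.121 + (-1.524)/0.9771 = -1.4387 → -1.44.
α₁ = Φ(-1.44) = 0.0749; rank = round(250 × 0.0749) = 19; θ*₍19₎ = 9.89.
Upper: z₀ + z₂ = 1.766; 1 − a(z₀+z₂) = 1.0265; argument = 1.8414 → 1.84; α₂ = 0.9671; rank = 242; θ*₍242₎ = 10.64.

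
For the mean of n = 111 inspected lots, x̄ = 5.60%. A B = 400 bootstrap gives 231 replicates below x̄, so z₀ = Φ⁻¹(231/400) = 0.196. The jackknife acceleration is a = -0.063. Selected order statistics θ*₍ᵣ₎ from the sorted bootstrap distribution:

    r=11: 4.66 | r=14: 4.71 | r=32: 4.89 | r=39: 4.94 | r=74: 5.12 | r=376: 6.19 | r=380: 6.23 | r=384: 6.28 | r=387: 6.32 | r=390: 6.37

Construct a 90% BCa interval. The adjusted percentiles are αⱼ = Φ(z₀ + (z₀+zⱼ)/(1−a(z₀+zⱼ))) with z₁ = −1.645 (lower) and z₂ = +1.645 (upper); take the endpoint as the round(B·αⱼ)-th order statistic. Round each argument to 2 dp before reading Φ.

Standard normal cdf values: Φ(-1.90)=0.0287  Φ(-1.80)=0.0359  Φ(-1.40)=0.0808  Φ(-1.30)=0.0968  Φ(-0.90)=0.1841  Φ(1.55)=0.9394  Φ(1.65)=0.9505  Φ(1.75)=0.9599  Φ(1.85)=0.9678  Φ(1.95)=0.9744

Lower: z₀ + z₁ = 0.196 + (-1.645) = -1.449; 1 − a(z₀+z₁) = 1 − (-0.063)(-1.449) = 0.9087; argument = 0.196 + (-1.449)/0.9087 = -1.3986 → -1.40.
α₁ = Φ(-1.40) = 0.0808; rank = round(400 × 0.0808) = 32; θ*₍32₎ = 4.89.
Upper: z₀ + z₂ = 1.841; 1 − a(z₀+z₂) = 1.1160; argument = 1.8457 → 1.85; α₂ = 0.9678; rank = 387; θ*₍387₎ = 6.32.

(4.89, 6.32)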